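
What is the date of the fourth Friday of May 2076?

May 1, 2076 is a Friday.
The first Friday is therefore May 1 (same day).
The fourth Friday is 1 + 3×7 = May 22.

May 22, 2076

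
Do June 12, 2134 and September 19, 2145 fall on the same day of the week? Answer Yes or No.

From Jun 12, 2134 to Sep 19, 2145 is 4117 days.
4117 mod 7 = 1, so they are different weekdays.
(Jun 12, 2134 is a Saturday; Sep 19, 2145 is a Sunday.)

No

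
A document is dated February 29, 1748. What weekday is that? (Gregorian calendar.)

Thursday

Doomsday rule: the anchor day for the 1700s is Sunday. For year 48: 48÷12 = 4 r 0, and 0÷4 = 0, so 4+0+0 = 4.
Sunday + 4 ≡ Thursday — that's 1748's doomsday.
In February the doomsday date is Feb 29 (1748 is a leap year (divisible by 4)).
Feb 29 is the doomsday itself: Thursday.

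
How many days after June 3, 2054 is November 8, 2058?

1619

Jun 3, 2054 → Jun 3, 2055: 365 days.
Jun 3, 2055 → Jun 3, 2056: 366 days (Feb 29, 2056 is in that span).
Jun 3, 2056 → Jun 3, 2057: 365 days.
Jun 3, 2057 → Jun 3, 2058: 365 days.
Jun 3, 2058 → Jul 3, 2058: 30 days (June has 30).
Jul 3, 2058 → Aug 3, 2058: 31 days (July has 31).
Aug 3, 2058 → Sep 3, 2058: 31 days (August has 31).
Sep 3, 2058 → Oct 3, 2058: 30 days (September has 30).
Oct 3, 2058 → Nov 3, 2058: 31 days (October has 31).
Nov 3, 2058 → Nov 8, 2058: 5 days.
Total: 1619 days.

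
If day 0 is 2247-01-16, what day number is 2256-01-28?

3299

Jan 16, 2247 → Jan 16, 2248: 365 days.
Jan 16, 2248 → Jan 16, 2249: 366 days (Feb 29, 2248 is in that span).
Jan 16, 2249 → Jan 16, 2250: 365 days.
Jan 16, 2250 → Jan 16, 2251: 365 days.
Jan 16, 2251 → Jan 16, 2252: 365 days.
Jan 16, 2252 → Jan 16, 2253: 366 days (Feb 29, 2252 is in that span).
Jan 16, 2253 → Jan 16, 2254: 365 days.
Jan 16, 2254 → Jan 16, 2255: 365 days.
Jan 16, 2255 → Feb 16, 2255: 31 days (January has 31).
Feb 16, 2255 → Mar 16, 2255: 28 days (February has 28).
Mar 16, 2255 → Apr 16, 2255: 31 days (March has 31).
Apr 16, 2255 → May 16, 2255: 30 days (April has 30).
May 16, 2255 → Jun 16, 2255: 31 days (May has 31).
Jun 16, 2255 → Jul 16, 2255: 30 days (June has 30).
Jul 16, 2255 → Aug 16, 2255: 31 days (July has 31).
Aug 16, 2255 → Sep 16, 2255: 31 days (August has 31).
Sep 16, 2255 → Oct 16, 2255: 30 days (September has 30).
Oct 16, 2255 → Nov 16, 2255: 31 days (October has 31).
Nov 16, 2255 → Dec 16, 2255: 30 days (November has 30).
Dec 16, 2255 → Jan 16, 2256: 31 days (December has 31).
Jan 16, 2256 → Jan 28, 2256: 12 days.
Total: 3299 days.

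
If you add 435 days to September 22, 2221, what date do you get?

December 1, 2222

+365 (one year) → Sep 22, 2222 (70 left).
Sep has 30 days: +9 → Oct 1, 2222 (61 left).
Oct has 31 days: +31 → Nov 1, 2222 (30 left).
Nov has 30 days: +30 → Dec 1, 2222 (0 left).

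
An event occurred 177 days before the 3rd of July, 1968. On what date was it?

January 8, 1968

−3 → Jun 30, 1968 (end of Jun, 30 days; 174 left).
−30 → May 31, 1968 (end of May, 31 days; 144 left).
−31 → Apr 30, 1968 (end of Apr, 30 days; 113 left).
−30 → Mar 31, 1968 (end of Mar, 31 days; 83 left).
−31 → Feb 29, 1968 (end of Feb, 29 days; 52 left).
−29 → Jan 31, 1968 (end of Jan, 31 days; 23 left).
−23 → Jan 8, 1968.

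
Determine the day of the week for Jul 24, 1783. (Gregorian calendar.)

Thursday

Doomsday rule: the anchor day for the 1700s is Sunday. For year 83: 83÷12 = 6 r 11, and 11÷4 = 2, so 6+11+2 = 19.
Sunday + 19 ≡ Friday — that's 1783's doomsday.
In July the doomsday date is Jul 11.
Jul 24 is 13 days after Jul 11; 13 mod 7 = 6, so Friday + 6 = Thursday.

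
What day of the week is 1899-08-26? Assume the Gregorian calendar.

Saturday

Doomsday rule: the anchor day for the 1800s is Friday. For year 99: 99÷12 = 8 r 3, and 3÷4 = 0, so 8+3+0 = 11.
Friday + 11 ≡ Tuesday — that's 1899's doomsday.
In August the doomsday date is Aug 8.
Aug 26 is 18 days after Aug 8; 18 mod 7 = 4, so Tuesday + 4 = Saturday.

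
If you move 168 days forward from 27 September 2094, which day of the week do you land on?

Sep 27, 2094 is a Monday.
168 mod 7 = 0, so 168 days after a Monday is Monday + 0 = Monday.

Monday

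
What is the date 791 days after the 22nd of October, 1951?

+366 (one year; includes Feb 29, 1952) → Oct 22, 1952 (425 left).
+365 (one year) → Oct 22, 1953 (60 left).
Oct has 31 days: +10 → Nov 1, 1953 (50 left).
Nov has 30 days: +30 → Dec 1, 1953 (20 left).
+20 → Dec 21, 1953.

December 21, 1953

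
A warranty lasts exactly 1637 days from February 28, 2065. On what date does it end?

+365 (one year) → Feb 28, 2066 (1272 left).
+365 (one year) → Feb 28, 2067 (907 left).
+365 (one year) → Feb 28, 2068 (542 left).
+366 (one year; includes Feb 29, 2068) → Feb 28, 2069 (176 left).
Feb has 28 days: +1 → Mar 1, 2069 (175 left).
Mar has 31 days: +31 → Apr 1, 2069 (144 left).
Apr has 30 days: +30 → May 1, 2069 (114 left).
May has 31 days: +31 → Jun 1, 2069 (83 left).
Jun has 30 days: +30 → Jul 1, 2069 (53 left).
Jul has 31 days: +31 → Aug 1, 2069 (22 left).
+22 → Aug 23, 2069.

August 23, 2069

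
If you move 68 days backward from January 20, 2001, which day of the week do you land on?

Monday

First find the weekday of Jan 20, 2001. Doomsday rule: the anchor day for the 2000s is Tuesday. For year 01: 1÷12 = 0 r 1, and 1÷4 = 0, so 0+1+0 = 1.
Tuesday + 1 ≡ Wednesday — that's 2001's doomsday.
In January the doomsday date is Jan 3 (2001 is not a leap year).
Jan 20 is 17 days after Jan 3; 17 mod 7 = 3, so Wednesday + 3 = Saturday.
68 mod 7 = 5, so 68 days before a Saturday is Saturday − 5 = Monday.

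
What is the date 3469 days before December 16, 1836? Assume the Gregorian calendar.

June 18, 1827

−366 (one year; includes Feb 29, 1836) → Dec 16, 1835 (3103 left).
−365 (one year) → Dec 16, 1834 (2738 left).
−365 (one year) → Dec 16, 1833 (2373 left).
−365 (one year) → Dec 16, 1832 (2008 left).
−366 (one year; includes Feb 29, 1832) → Dec 16, 1831 (1642 left).
−365 (one year) → Dec 16, 1830 (1277 left).
−365 (one year) → Dec 16, 1829 (912 left).
−365 (one year) → Dec 16, 1828 (547 left).
−366 (one year; includes Feb 29, 1828) → Dec 16, 1827 (181 left).
−16 → Nov 30, 1827 (end of Nov, 30 days; 165 left).
−30 → Oct 31, 1827 (end of Oct, 31 days; 135 left).
−31 → Sep 30, 1827 (end of Sep, 30 days; 104 left).
−30 → Aug 31, 1827 (end of Aug, 31 days; 74 left).
−31 → Jul 31, 1827 (end of Jul, 31 days; 43 left).
−31 → Jun 30, 1827 (end of Jun, 30 days; 12 left).
−12 → Jun 18, 1827.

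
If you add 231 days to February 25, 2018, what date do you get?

October 14, 2018

Feb has 28 days: +4 → Mar 1, 2018 (227 left).
Mar has 31 days: +31 → Apr 1, 2018 (196 left).
Apr has 30 days: +30 → May 1, 2018 (166 left).
May has 31 days: +31 → Jun 1, 2018 (135 left).
Jun has 30 days: +30 → Jul 1, 2018 (105 left).
Jul has 31 days: +31 → Aug 1, 2018 (74 left).
Aug has 31 days: +31 → Sep 1, 2018 (43 left).
Sep has 30 days: +30 → Oct 1, 2018 (13 left).
+13 → Oct 14, 2018.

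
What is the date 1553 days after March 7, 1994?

June 7, 1998

+365 (one year) → Mar 7, 1995 (1188 left).
+366 (one year; includes Feb 29, 1996) → Mar 7, 1996 (822 left).
+365 (one year) → Mar 7, 1997 (457 left).
+365 (one year) → Mar 7, 1998 (92 left).
Mar has 31 days: +25 → Apr 1, 1998 (67 left).
Apr has 30 days: +30 → May 1, 1998 (37 left).
May has 31 days: +31 → Jun 1, 1998 (6 left).
+6 → Jun 7, 1998.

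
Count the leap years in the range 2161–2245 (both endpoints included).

Multiples of 4 in [2161,2245]: 21.
Of those, multiples of 100: 1 (not leap unless ÷400).
Multiples of 400: 0.
Leap years = 21 − 1 + 0 = 20.

20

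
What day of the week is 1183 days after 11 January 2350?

First find the weekday of Jan 11, 2350. Doomsday rule: the anchor day for the 2300s is Wednesday. For year 50: 50÷12 = 4 r 2, and 2÷4 = 0, so 4+2+0 = 6.
Wednesday + 6 ≡ Tuesday — that's 2350's doomsday.
In January the doomsday date is Jan 3 (2350 is not a leap year).
Jan 11 is 8 days after Jan 3; 8 mod 7 = 1, so Tuesday + 1 = Wednesday.
1183 mod 7 = 0, so 1183 days after a Wednesday is Wednesday + 0 = Wednesday.

Wednesday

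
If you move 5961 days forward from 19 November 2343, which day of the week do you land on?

Nov 19, 2343 is a Friday.
5961 mod 7 = 4, so 5961 days after a Friday is Friday + 4 = Tuesday.

Tuesday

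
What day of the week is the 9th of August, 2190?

Monday

Doomsday rule: the anchor day for the 2100s is Sunday. For year 90: 90÷12 = 7 r 6, and 6÷4 = 1, so 7+6+1 = 14.
Sunday + 14 ≡ Sunday — that's 2190's doomsday.
In August the doomsday date is Aug 8.
Aug 9 is 1 day after Aug 8; 1 mod 7 = 1, so Sunday + 1 = Monday.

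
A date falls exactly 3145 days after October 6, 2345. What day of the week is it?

Oct 6, 2345 is a Saturday.
3145 mod 7 = 2, so 3145 days after a Saturday is Saturday + 2 = Monday.

Monday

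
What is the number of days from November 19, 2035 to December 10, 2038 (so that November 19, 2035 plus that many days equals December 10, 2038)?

1117

Nov 19, 2035 → Nov 19, 2036: 366 days (Feb 29, 2036 is in that span).
Nov 19, 2036 → Nov 19, 2037: 365 days.
Nov 19, 2037 → Dec 19, 2037: 30 days (November has 30).
Dec 19, 2037 → Jan 19, 2038: 31 days (December has 31).
Jan 19, 2038 → Feb 19, 2038: 31 days (January has 31).
Feb 19, 2038 → Mar 19, 2038: 28 days (February has 28).
Mar 19, 2038 → Apr 19, 2038: 31 days (March has 31).
Apr 19, 2038 → May 19, 2038: 30 days (April has 30).
May 19, 2038 → Jun 19, 2038: 31 days (May has 31).
Jun 19, 2038 → Jul 19, 2038: 30 days (June has 30).
Jul 19, 2038 → Aug 19, 2038: 31 days (July has 31).
Aug 19, 2038 → Sep 19, 2038: 31 days (August has 31).
Sep 19, 2038 → Oct 19, 2038: 30 days (September has 30).
Oct 19, 2038 → Nov 19, 2038: 31 days (October has 31).
Nov 19, 2038 → Dec 10, 2038: 21 days.
Total: 1117 days.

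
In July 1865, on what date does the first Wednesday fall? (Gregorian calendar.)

July 5, 1865

July 1, 1865 is a Saturday.
The first Wednesday is therefore July 5 (4 days later).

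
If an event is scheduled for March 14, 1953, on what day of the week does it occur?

Saturday

Doomsday rule: the anchor day for the 1900s is Wednesday. For year 53: 53÷12 = 4 r 5, and 5÷4 = 1, so 4+5+1 = 10.
Wednesday + 10 ≡ Saturday — that's 1953's doomsday.
In March the doomsday date is Mar 14.
Mar 14 is the doomsday itself: Saturday.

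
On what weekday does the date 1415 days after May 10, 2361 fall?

May 10, 2361 is a Wednesday.
1415 mod 7 = 1, so 1415 days after a Wednesday is Wednesday + 1 = Thursday.

Thursday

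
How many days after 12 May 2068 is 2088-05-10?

May 12, 2068 → May 12, 2069: 365 days.
May 12, 2069 → May 12, 2070: 365 days.
May 12, 2070 → May 12, 2071: 365 days.
May 12, 2071 → May 12, 2072: 366 days (Feb 29, 2072 is in that span).
May 12, 2072 → May 12, 2073: 365 days.
May 12, 2073 → May 12, 2074: 365 days.
May 12, 2074 → May 12, 2075: 365 days.
May 12, 2075 → May 12, 2076: 366 days (Feb 29, 2076 is in that span).
May 12, 2076 → May 12, 2077: 365 days.
May 12, 2077 → May 12, 2078: 365 days.
May 12, 2078 → May 12, 2079: 365 days.
May 12, 2079 → May 12, 2080: 366 days (Feb 29, 2080 is in that span).
May 12, 2080 → May 12, 2081: 365 days.
May 12, 2081 → May 12, 2082: 365 days.
May 12, 2082 → May 12, 2083: 365 days.
May 12, 2083 → May 12, 2084: 366 days (Feb 29, 2084 is in that span).
May 12, 2084 → May 12, 2085: 365 days.
May 12, 2085 → May 12, 2086: 365 days.
May 12, 2086 → May 12, 2087: 365 days.
May 12, 2087 → Jun 12, 2087: 31 days (May has 31).
Jun 12, 2087 → Jul 12, 2087: 30 days (June has 30).
Jul 12, 2087 → Aug 12, 2087: 31 days (July has 31).
Aug 12, 2087 → Sep 12, 2087: 31 days (August has 31).
Sep 12, 2087 → Oct 12, 2087: 30 days (September has 30).
Oct 12, 2087 → Nov 12, 2087: 31 days (October has 31).
Nov 12, 2087 → Dec 12, 2087: 30 days (November has 30).
Dec 12, 2087 → Jan 12, 2088: 31 days (December has 31).
Jan 12, 2088 → Feb 12, 2088: 31 days (January has 31).
Feb 12, 2088 → Mar 12, 2088: 29 days (February has 29).
Mar 12, 2088 → Apr 12, 2088: 31 days (March has 31).
Apr 12, 2088 → May 10, 2088: 28 days.
Total: 7303 days.

7303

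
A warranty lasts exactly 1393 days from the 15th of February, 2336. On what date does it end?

December 9, 2339

+366 (one year; includes Feb 29, 2336) → Feb 15, 2337 (1027 left).
+365 (one year) → Feb 15, 2338 (662 left).
+365 (one year) → Feb 15, 2339 (297 left).
Feb has 28 days: +14 → Mar 1, 2339 (283 left).
Mar has 31 days: +31 → Apr 1, 2339 (252 left).
Apr has 30 days: +30 → May 1, 2339 (222 left).
May has 31 days: +31 → Jun 1, 2339 (191 left).
Jun has 30 days: +30 → Jul 1, 2339 (161 left).
Jul has 31 days: +31 → Aug 1, 2339 (130 left).
Aug has 31 days: +31 → Sep 1, 2339 (99 left).
Sep has 30 days: +30 → Oct 1, 2339 (69 left).
Oct has 31 days: +31 → Nov 1, 2339 (38 left).
Nov has 30 days: +30 → Dec 1, 2339 (8 left).
+8 → Dec 9, 2339.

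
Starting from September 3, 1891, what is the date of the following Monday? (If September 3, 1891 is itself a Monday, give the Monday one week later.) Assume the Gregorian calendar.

September 7, 1891

Sep 3, 1891 is a Thursday.
From Thursday to the next Monday is 4 days.
Sep 3, 1891 + 4 = Sep 7, 1891.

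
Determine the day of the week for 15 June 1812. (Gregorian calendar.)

Monday

Doomsday rule: the anchor day for the 1800s is Friday. For year 12: 12÷12 = 1 r 0, and 0÷4 = 0, so 1+0+0 = 1.
Friday + 1 ≡ Saturday — that's 1812's doomsday.
In June the doomsday date is Jun 6.
Jun 15 is 9 days after Jun 6; 9 mod 7 = 2, so Saturday + 2 = Monday.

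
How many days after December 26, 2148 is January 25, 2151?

Dec 26, 2148 → Dec 26, 2149: 365 days.
Dec 26, 2149 → Jan 26, 2150: 31 days (December has 31).
Jan 26, 2150 → Feb 26, 2150: 31 days (January has 31).
Feb 26, 2150 → Mar 26, 2150: 28 days (February has 28).
Mar 26, 2150 → Apr 26, 2150: 31 days (March has 31).
Apr 26, 2150 → May 26, 2150: 30 days (April has 30).
May 26, 2150 → Jun 26, 2150: 31 days (May has 31).
Jun 26, 2150 → Jul 26, 2150: 30 days (June has 30).
Jul 26, 2150 → Aug 26, 2150: 31 days (July has 31).
Aug 26, 2150 → Sep 26, 2150: 31 days (August has 31).
Sep 26, 2150 → Oct 26, 2150: 30 days (September has 30).
Oct 26, 2150 → Nov 26, 2150: 31 days (October has 31).
Nov 26, 2150 → Dec 26, 2150: 30 days (November has 30).
Dec 26, 2150 → Jan 25, 2151: 30 days.
Total: 760 days.

760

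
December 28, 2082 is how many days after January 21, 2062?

Jan 21, 2062 → Jan 21, 2063: 365 days.
Jan 21, 2063 → Jan 21, 2064: 365 days.
Jan 21, 2064 → Jan 21, 2065: 366 days (Feb 29, 2064 is in that span).
Jan 21, 2065 → Jan 21, 2066: 365 days.
Jan 21, 2066 → Jan 21, 2067: 365 days.
Jan 21, 2067 → Jan 21, 2068: 365 days.
Jan 21, 2068 → Jan 21, 2069: 366 days (Feb 29, 2068 is in that span).
Jan 21, 2069 → Jan 21, 2070: 365 days.
Jan 21, 2070 → Jan 21, 2071: 365 days.
Jan 21, 2071 → Jan 21, 2072: 365 days.
Jan 21, 2072 → Jan 21, 2073: 366 days (Feb 29, 2072 is in that span).
Jan 21, 2073 → Jan 21, 2074: 365 days.
Jan 21, 2074 → Jan 21, 2075: 365 days.
Jan 21, 2075 → Jan 21, 2076: 365 days.
Jan 21, 2076 → Jan 21, 2077: 366 days (Feb 29, 2076 is in that span).
Jan 21, 2077 → Jan 21, 2078: 365 days.
Jan 21, 2078 → Jan 21, 2079: 365 days.
Jan 21, 2079 → Jan 21, 2080: 365 days.
Jan 21, 2080 → Jan 21, 2081: 366 days (Feb 29, 2080 is in that span).
Jan 21, 2081 → Jan 21, 2082: 365 days.
Jan 21, 2082 → Feb 21, 2082: 31 days (January has 31).
Feb 21, 2082 → Mar 21, 2082: 28 days (February has 28).
Mar 21, 2082 → Apr 21, 2082: 31 days (March has 31).
Apr 21, 2082 → May 21, 2082: 30 days (April has 30).
May 21, 2082 → Jun 21, 2082: 31 days (May has 31).
Jun 21, 2082 → Jul 21, 2082: 30 days (June has 30).
Jul 21, 2082 → Aug 21, 2082: 31 days (July has 31).
Aug 21, 2082 → Sep 21, 2082: 31 days (August has 31).
Sep 21, 2082 → Oct 21, 2082: 30 days (September has 30).
Oct 21, 2082 → Nov 21, 2082: 31 days (October has 31).
Nov 21, 2082 → Dec 21, 2082: 30 days (November has 30).
Dec 21, 2082 → Dec 28, 2082: 7 days.
Total: 7646 days.

7646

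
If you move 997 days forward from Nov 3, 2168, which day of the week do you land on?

Sunday

Nov 3, 2168 is a Thursday.
997 mod 7 = 3, so 997 days after a Thursday is Thursday + 3 = Sunday.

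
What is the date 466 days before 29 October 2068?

July 21, 2067

−366 (one year; includes Feb 29, 2068) → Oct 29, 2067 (100 left).
−29 → Sep 30, 2067 (end of Sep, 30 days; 71 left).
−30 → Aug 31, 2067 (end of Aug, 31 days; 41 left).
−31 → Jul 31, 2067 (end of Jul, 31 days; 10 left).
−10 → Jul 21, 2067.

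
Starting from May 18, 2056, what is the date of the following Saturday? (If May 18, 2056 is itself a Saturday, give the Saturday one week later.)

May 20, 2056

May 18, 2056 is a Thursday.
From Thursday to the next Saturday is 2 days.
May 18, 2056 + 2 = May 20, 2056.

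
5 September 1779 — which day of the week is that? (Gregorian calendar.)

Doomsday rule: the anchor day for the 1700s is Sunday. For year 79: 79÷12 = 6 r 7, and 7÷4 = 1, so 6+7+1 = 14.
Sunday + 14 ≡ Sunday — that's 1779's doomsday.
In September the doomsday date is Sep 5.
Sep 5 is the doomsday itself: Sunday.

Sunday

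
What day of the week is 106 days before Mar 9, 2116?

First find the weekday of Mar 9, 2116. Doomsday rule: the anchor day for the 2100s is Sunday. For year 16: 16÷12 = 1 r 4, and 4÷4 = 1, so 1+4+1 = 6.
Sunday + 6 ≡ Saturday — that's 2116's doomsday.
In March the doomsday date is Mar 14.
Mar 9 is 5 days before Mar 14; 5 mod 7 = 5, so Saturday − 5 = Monday.
106 mod 7 = 1, so 106 days before a Monday is Monday − 1 = Sunday.

Sunday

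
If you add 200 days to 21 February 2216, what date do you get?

September 8, 2216

Feb has 29 days: +9 → Mar 1, 2216 (191 left).
Mar has 31 days: +31 → Apr 1, 2216 (160 left).
Apr has 30 days: +30 → May 1, 2216 (130 left).
May has 31 days: +31 → Jun 1, 2216 (99 left).
Jun has 30 days: +30 → Jul 1, 2216 (69 left).
Jul has 31 days: +31 → Aug 1, 2216 (38 left).
Aug has 31 days: +31 → Sep 1, 2216 (7 left).
+7 → Sep 8, 2216.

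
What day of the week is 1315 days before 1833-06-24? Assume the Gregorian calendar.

Tuesday

Jun 24, 1833 is a Monday.
1315 mod 7 = 6, so 1315 days before a Monday is Monday − 6 = Tuesday.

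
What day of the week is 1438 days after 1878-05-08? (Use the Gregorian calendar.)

Saturday

May 8, 1878 is a Wednesday.
1438 mod 7 = 3, so 1438 days after a Wednesday is Wednesday + 3 = Saturday.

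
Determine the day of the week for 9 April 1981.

Thursday

Doomsday rule: the anchor day for the 1900s is Wednesday. For year 81: 81÷12 = 6 r 9, and 9÷4 = 2, so 6+9+2 = 17.
Wednesday + 17 ≡ Saturday — that's 1981's doomsday.
In April the doomsday date is Apr 4.
Apr 9 is 5 days after Apr 4; 5 mod 7 = 5, so Saturday + 5 = Thursday.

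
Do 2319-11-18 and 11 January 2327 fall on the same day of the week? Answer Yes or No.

From Nov 18, 2319 to Jan 11, 2327 is 2611 days.
2611 mod 7 = 0, so they are the same weekday.
(Nov 18, 2319 is a Tuesday; Jan 11, 2327 is a Tuesday.)

Yes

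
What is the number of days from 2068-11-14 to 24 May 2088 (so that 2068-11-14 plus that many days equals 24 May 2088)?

7131

Nov 14, 2068 → Nov 14, 2069: 365 days.
Nov 14, 2069 → Nov 14, 2070: 365 days.
Nov 14, 2070 → Nov 14, 2071: 365 days.
Nov 14, 2071 → Nov 14, 2072: 366 days (Feb 29, 2072 is in that span).
Nov 14, 2072 → Nov 14, 2073: 365 days.
Nov 14, 2073 → Nov 14, 2074: 365 days.
Nov 14, 2074 → Nov 14, 2075: 365 days.
Nov 14, 2075 → Nov 14, 2076: 366 days (Feb 29, 2076 is in that span).
Nov 14, 2076 → Nov 14, 2077: 365 days.
Nov 14, 2077 → Nov 14, 2078: 365 days.
Nov 14, 2078 → Nov 14, 2079: 365 days.
Nov 14, 2079 → Nov 14, 2080: 366 days (Feb 29, 2080 is in that span).
Nov 14, 2080 → Nov 14, 2081: 365 days.
Nov 14, 2081 → Nov 14, 2082: 365 days.
Nov 14, 2082 → Nov 14, 2083: 365 days.
Nov 14, 2083 → Nov 14, 2084: 366 days (Feb 29, 2084 is in that span).
Nov 14, 2084 → Nov 14, 2085: 365 days.
Nov 14, 2085 → Nov 14, 2086: 365 days.
Nov 14, 2086 → Nov 14, 2087: 365 days.
Nov 14, 2087 → Dec 14, 2087: 30 days (November has 30).
Dec 14, 2087 → Jan 14, 2088: 31 days (December has 31).
Jan 14, 2088 → Feb 14, 2088: 31 days (January has 31).
Feb 14, 2088 → Mar 14, 2088: 29 days (February has 29).
Mar 14, 2088 → Apr 14, 2088: 31 days (March has 31).
Apr 14, 2088 → May 14, 2088: 30 days (April has 30).
May 14, 2088 → May 24, 2088: 10 days.
Total: 7131 days.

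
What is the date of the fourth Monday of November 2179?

November 1, 2179 is a Monday.
The first Monday is therefore November 1 (same day).
The fourth Monday is 1 + 3×7 = November 22.

November 22, 2179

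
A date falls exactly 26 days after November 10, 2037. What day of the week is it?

Nov 10, 2037 is a Tuesday.
26 mod 7 = 5, so 26 days after a Tuesday is Tuesday + 5 = Sunday.

Sunday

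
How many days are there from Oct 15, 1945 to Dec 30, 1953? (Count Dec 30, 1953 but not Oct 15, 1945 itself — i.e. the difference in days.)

2998

Oct 15, 1945 → Oct 15, 1946: 365 days.
Oct 15, 1946 → Oct 15, 1947: 365 days.
Oct 15, 1947 → Oct 15, 1948: 366 days (Feb 29, 1948 is in that span).
Oct 15, 1948 → Oct 15, 1949: 365 days.
Oct 15, 1949 → Oct 15, 1950: 365 days.
Oct 15, 1950 → Oct 15, 1951: 365 days.
Oct 15, 1951 → Oct 15, 1952: 366 days (Feb 29, 1952 is in that span).
Oct 15, 1952 → Oct 15, 1953: 365 days.
Oct 15, 1953 → Nov 15, 1953: 31 days (October has 31).
Nov 15, 1953 → Dec 15, 1953: 30 days (November has 30).
Dec 15, 1953 → Dec 30, 1953: 15 days.
Total: 2998 days.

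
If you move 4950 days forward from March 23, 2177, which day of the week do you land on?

Mar 23, 2177 is a Sunday.
4950 mod 7 = 1, so 4950 days after a Sunday is Sunday + 1 = Monday.

Monday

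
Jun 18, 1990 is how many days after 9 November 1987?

952

Nov 9, 1987 → Nov 9, 1988: 366 days (Feb 29, 1988 is in that span).
Nov 9, 1988 → Nov 9, 1989: 365 days.
Nov 9, 1989 → Dec 9, 1989: 30 days (November has 30).
Dec 9, 1989 → Jan 9, 1990: 31 days (December has 31).
Jan 9, 1990 → Feb 9, 1990: 31 days (January has 31).
Feb 9, 1990 → Mar 9, 1990: 28 days (February has 28).
Mar 9, 1990 → Apr 9, 1990: 31 days (March has 31).
Apr 9, 1990 → May 9, 1990: 30 days (April has 30).
May 9, 1990 → Jun 9, 1990: 31 days (May has 31).
Jun 9, 1990 → Jun 18, 1990: 9 days.
Total: 952 days.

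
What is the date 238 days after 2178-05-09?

May has 31 days: +23 → Jun 1, 2178 (215 left).
Jun has 30 days: +30 → Jul 1, 2178 (185 left).
Jul has 31 days: +31 → Aug 1, 2178 (154 left).
Aug has 31 days: +31 → Sep 1, 2178 (123 left).
Sep has 30 days: +30 → Oct 1, 2178 (93 left).
Oct has 31 days: +31 → Nov 1, 2178 (62 left).
Nov has 30 days: +30 → Dec 1, 2178 (32 left).
Dec has 31 days: +31 → Jan 1, 2179 (1 left).
+1 → Jan 2, 2179.

January 2, 2179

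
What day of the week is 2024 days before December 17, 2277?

Dec 17, 2277 is a Monday.
2024 mod 7 = 1, so 2024 days before a Monday is Monday − 1 = Sunday.

Sunday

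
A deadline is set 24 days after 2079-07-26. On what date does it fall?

Jul has 31 days: +6 → Aug 1, 2079 (18 left).
+18 → Aug 19, 2079.

August 19, 2079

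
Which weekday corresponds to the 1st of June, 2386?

Sunday

Doomsday rule: the anchor day for the 2300s is Wednesday. For year 86: 86÷12 = 7 r 2, and 2÷4 = 0, so 7+2+0 = 9.
Wednesday + 9 ≡ Friday — that's 2386's doomsday.
In June the doomsday date is Jun 6.
Jun 1 is 5 days before Jun 6; 5 mod 7 = 5, so Friday − 5 = Sunday.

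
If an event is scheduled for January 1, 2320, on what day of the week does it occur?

Thursday

Doomsday rule: the anchor day for the 2300s is Wednesday. For year 20: 20÷12 = 1 r 8, and 8÷4 = 2, so 1+8+2 = 11.
Wednesday + 11 ≡ Sunday — that's 2320's doomsday.
In January the doomsday date is Jan 4 (2320 is a leap year (divisible by 4)).
Jan 1 is 3 days before Jan 4; 3 mod 7 = 3, so Sunday − 3 = Thursday.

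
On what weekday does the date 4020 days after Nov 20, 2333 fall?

Wednesday

Nov 20, 2333 is a Monday.
4020 mod 7 = 2, so 4020 days after a Monday is Monday + 2 = Wednesday.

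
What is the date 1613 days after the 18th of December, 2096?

+365 (one year) → Dec 18, 2097 (1248 left).
+365 (one year) → Dec 18, 2098 (883 left).
+365 (one year) → Dec 18, 2099 (518 left).
+365 (one year) → Dec 18, 2100 (153 left).
Dec has 31 days: +14 → Jan 1, 2101 (139 left).
Jan has 31 days: +31 → Feb 1, 2101 (108 left).
Feb has 28 days: +28 → Mar 1, 2101 (80 left).
Mar has 31 days: +31 → Apr 1, 2101 (49 left).
Apr has 30 days: +30 → May 1, 2101 (19 left).
+19 → May 20, 2101.

May 20, 2101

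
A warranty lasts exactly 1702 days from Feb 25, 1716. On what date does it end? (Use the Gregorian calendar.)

October 23, 1720

+366 (one year; includes Feb 29, 1716) → Feb 25, 1717 (1336 left).
+365 (one year) → Feb 25, 1718 (971 left).
+365 (one year) → Feb 25, 1719 (606 left).
+365 (one year) → Feb 25, 1720 (241 left).
Feb has 29 days: +5 → Mar 1, 1720 (236 left).
Mar has 31 days: +31 → Apr 1, 1720 (205 left).
Apr has 30 days: +30 → May 1, 1720 (175 left).
May has 31 days: +31 → Jun 1, 1720 (144 left).
Jun has 30 days: +30 → Jul 1, 1720 (114 left).
Jul has 31 days: +31 → Aug 1, 1720 (83 left).
Aug has 31 days: +31 → Sep 1, 1720 (52 left).
Sep has 30 days: +30 → Oct 1, 1720 (22 left).
+22 → Oct 23, 1720.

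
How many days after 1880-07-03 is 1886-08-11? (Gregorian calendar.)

2230

Jul 3, 1880 → Jul 3, 1881: 365 days.
Jul 3, 1881 → Jul 3, 1882: 365 days.
Jul 3, 1882 → Jul 3, 1883: 365 days.
Jul 3, 1883 → Jul 3, 1884: 366 days (Feb 29, 1884 is in that span).
Jul 3, 1884 → Jul 3, 1885: 365 days.
Jul 3, 1885 → Jul 3, 1886: 365 days.
Jul 3, 1886 → Aug 3, 1886: 31 days (July has 31).
Aug 3, 1886 → Aug 11, 1886: 8 days.
Total: 2230 days.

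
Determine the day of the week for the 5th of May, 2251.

Doomsday rule: the anchor day for the 2200s is Friday. For year 51: 51÷12 = 4 r 3, and 3÷4 = 0, so 4+3+0 = 7.
Friday + 7 ≡ Friday — that's 2251's doomsday.
In May the doomsday date is May 9.
May 5 is 4 days before May 9; 4 mod 7 = 4, so Friday − 4 = Monday.

Monday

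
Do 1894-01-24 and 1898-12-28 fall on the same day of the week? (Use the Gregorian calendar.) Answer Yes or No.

From Jan 24, 1894 to Dec 28, 1898 is 1799 days.
1799 mod 7 = 0, so they are the same weekday.
(Jan 24, 1894 is a Wednesday; Dec 28, 1898 is a Wednesday.)

Yes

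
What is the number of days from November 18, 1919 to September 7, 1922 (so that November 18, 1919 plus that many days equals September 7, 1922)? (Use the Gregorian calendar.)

Nov 18, 1919 → Nov 18, 1920: 366 days (Feb 29, 1920 is in that span).
Nov 18, 1920 → Nov 18, 1921: 365 days.
Nov 18, 1921 → Dec 18, 1921: 30 days (November has 30).
Dec 18, 1921 → Jan 18, 1922: 31 days (December has 31).
Jan 18, 1922 → Feb 18, 1922: 31 days (January has 31).
Feb 18, 1922 → Mar 18, 1922: 28 days (February has 28).
Mar 18, 1922 → Apr 18, 1922: 31 days (March has 31).
Apr 18, 1922 → May 18, 1922: 30 days (April has 30).
May 18, 1922 → Jun 18, 1922: 31 days (May has 31).
Jun 18, 1922 → Jul 18, 1922: 30 days (June has 30).
Jul 18, 1922 → Aug 18, 1922: 31 days (July has 31).
Aug 18, 1922 → Sep 7, 1922: 20 days.
Total: 1024 days.

1024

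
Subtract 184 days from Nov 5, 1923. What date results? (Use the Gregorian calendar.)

−5 → Oct 31, 1923 (end of Oct, 31 days; 179 left).
−31 → Sep 30, 1923 (end of Sep, 30 days; 148 left).
−30 → Aug 31, 1923 (end of Aug, 31 days; 118 left).
−31 → Jul 31, 1923 (end of Jul, 31 days; 87 left).
−31 → Jun 30, 1923 (end of Jun, 30 days; 56 left).
−30 → May 31, 1923 (end of May, 31 days; 26 left).
−26 → May 5, 1923.

May 5, 1923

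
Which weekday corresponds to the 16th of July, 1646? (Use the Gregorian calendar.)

Monday

Doomsday rule: the anchor day for the 1600s is Tuesday. For year 46: 46÷12 = 3 r 10, and 10÷4 = 2, so 3+10+2 = 15.
Tuesday + 15 ≡ Wednesday — that's 1646's doomsday.
In July the doomsday date is Jul 11.
Jul 16 is 5 days after Jul 11; 5 mod 7 = 5, so Wednesday + 5 = Monday.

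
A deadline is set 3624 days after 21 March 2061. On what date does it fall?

February 21, 2071

+365 (one year) → Mar 21, 2062 (3259 left).
+365 (one year) → Mar 21, 2063 (2894 left).
+366 (one year; includes Feb 29, 2064) → Mar 21, 2064 (2528 left).
+365 (one year) → Mar 21, 2065 (2163 left).
+365 (one year) → Mar 21, 2066 (1798 left).
+365 (one year) → Mar 21, 2067 (1433 left).
+366 (one year; includes Feb 29, 2068) → Mar 21, 2068 (1067 left).
+365 (one year) → Mar 21, 2069 (702 left).
+365 (one year) → Mar 21, 2070 (337 left).
Mar has 31 days: +11 → Apr 1, 2070 (326 left).
Apr has 30 days: +30 → May 1, 2070 (296 left).
May has 31 days: +31 → Jun 1, 2070 (265 left).
Jun has 30 days: +30 → Jul 1, 2070 (235 left).
Jul has 31 days: +31 → Aug 1, 2070 (204 left).
Aug has 31 days: +31 → Sep 1, 2070 (173 left).
Sep has 30 days: +30 → Oct 1, 2070 (143 left).
Oct has 31 days: +31 → Nov 1, 2070 (112 left).
Nov has 30 days: +30 → Dec 1, 2070 (82 left).
Dec has 31 days: +31 → Jan 1, 2071 (51 left).
Jan has 31 days: +31 → Feb 1, 2071 (20 left).
+20 → Feb 21, 2071.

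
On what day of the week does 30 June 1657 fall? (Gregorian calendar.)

Saturday

Doomsday rule: the anchor day for the 1600s is Tuesday. For year 57: 57÷12 = 4 r 9, and 9÷4 = 2, so 4+9+2 = 15.
Tuesday + 15 ≡ Wednesday — that's 1657's doomsday.
In June the doomsday date is Jun 6.
Jun 30 is 24 days after Jun 6; 24 mod 7 = 3, so Wednesday + 3 = Saturday.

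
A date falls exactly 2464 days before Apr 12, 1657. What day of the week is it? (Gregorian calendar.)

Thursday

Apr 12, 1657 is a Thursday.
2464 mod 7 = 0, so 2464 days before a Thursday is Thursday − 0 = Thursday.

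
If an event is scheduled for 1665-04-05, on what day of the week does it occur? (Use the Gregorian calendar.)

Sunday

Doomsday rule: the anchor day for the 1600s is Tuesday. For year 65: 65÷12 = 5 r 5, and 5÷4 = 1, so 5+5+1 = 11.
Tuesday + 11 ≡ Saturday — that's 1665's doomsday.
In April the doomsday date is Apr 4.
Apr 5 is 1 day after Apr 4; 1 mod 7 = 1, so Saturday + 1 = Sunday.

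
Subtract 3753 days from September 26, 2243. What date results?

June 17, 2233

−365 (one year) → Sep 26, 2242 (3388 left).
−365 (one year) → Sep 26, 2241 (3023 left).
−365 (one year) → Sep 26, 2240 (2658 left).
−366 (one year; includes Feb 29, 2240) → Sep 26, 2239 (2292 left).
−365 (one year) → Sep 26, 2238 (1927 left).
−365 (one year) → Sep 26, 2237 (1562 left).
−365 (one year) → Sep 26, 2236 (1197 left).
−366 (one year; includes Feb 29, 2236) → Sep 26, 2235 (831 left).
−365 (one year) → Sep 26, 2234 (466 left).
−365 (one year) → Sep 26, 2233 (101 left).
−26 → Aug 31, 2233 (end of Aug, 31 days; 75 left).
−31 → Jul 31, 2233 (end of Jul, 31 days; 44 left).
−31 → Jun 30, 2233 (end of Jun, 30 days; 13 left).
−13 → Jun 17, 2233.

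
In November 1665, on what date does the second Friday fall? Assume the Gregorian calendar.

November 1, 1665 is a Sunday.
The first Friday is therefore November 6 (5 days later).
The second Friday is 6 + 1×7 = November 13.

November 13, 1665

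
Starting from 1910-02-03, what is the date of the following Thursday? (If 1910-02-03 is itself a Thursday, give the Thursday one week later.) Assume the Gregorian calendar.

Feb 3, 1910 is a Thursday.
From Thursday to the next Thursday is 7 days.
Feb 3, 1910 + 7 = Feb 10, 1910.

February 10, 1910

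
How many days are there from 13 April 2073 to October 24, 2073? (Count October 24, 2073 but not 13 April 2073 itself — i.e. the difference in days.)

194

Apr 13, 2073 → May 13, 2073: 30 days (April has 30).
May 13, 2073 → Jun 13, 2073: 31 days (May has 31).
Jun 13, 2073 → Jul 13, 2073: 30 days (June has 30).
Jul 13, 2073 → Aug 13, 2073: 31 days (July has 31).
Aug 13, 2073 → Sep 13, 2073: 31 days (August has 31).
Sep 13, 2073 → Oct 13, 2073: 30 days (September has 30).
Oct 13, 2073 → Oct 24, 2073: 11 days.
Total: 194 days.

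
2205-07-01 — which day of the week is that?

Monday

Doomsday rule: the anchor day for the 2200s is Friday. For year 05: 5÷12 = 0 r 5, and 5÷4 = 1, so 0+5+1 = 6.
Friday + 6 ≡ Thursday — that's 2205's doomsday.
In July the doomsday date is Jul 11.
Jul 1 is 10 days before Jul 11; 10 mod 7 = 3, so Thursday − 3 = Monday.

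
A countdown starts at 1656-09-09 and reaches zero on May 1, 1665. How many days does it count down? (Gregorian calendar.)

Sep 9, 1656 → Sep 9, 1657: 365 days.
Sep 9, 1657 → Sep 9, 1658: 365 days.
Sep 9, 1658 → Sep 9, 1659: 365 days.
Sep 9, 1659 → Sep 9, 1660: 366 days (Feb 29, 1660 is in that span).
Sep 9, 1660 → Sep 9, 1661: 365 days.
Sep 9, 1661 → Sep 9, 1662: 365 days.
Sep 9, 1662 → Sep 9, 1663: 365 days.
Sep 9, 1663 → Sep 9, 1664: 366 days (Feb 29, 1664 is in that span).
Sep 9, 1664 → Oct 9, 1664: 30 days (September has 30).
Oct 9, 1664 → Nov 9, 1664: 31 days (October has 31).
Nov 9, 1664 → Dec 9, 1664: 30 days (November has 30).
Dec 9, 1664 → Jan 9, 1665: 31 days (December has 31).
Jan 9, 1665 → Feb 9, 1665: 31 days (January has 31).
Feb 9, 1665 → Mar 9, 1665: 28 days (February has 28).
Mar 9, 1665 → Apr 9, 1665: 31 days (March has 31).
Apr 9, 1665 → May 1, 1665: 22 days.
Total: 3156 days.

3156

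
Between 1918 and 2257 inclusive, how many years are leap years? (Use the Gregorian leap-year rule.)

83

Multiples of 4 in [1918,2257]: 85.
Of those, multiples of 100: 3 (not leap unless ÷400).
Multiples of 400: 1.
Leap years = 85 − 3 + 1 = 83.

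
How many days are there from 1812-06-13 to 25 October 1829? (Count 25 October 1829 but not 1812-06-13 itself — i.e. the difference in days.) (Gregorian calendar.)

6343

Jun 13, 1812 → Jun 13, 1813: 365 days.
Jun 13, 1813 → Jun 13, 1814: 365 days.
Jun 13, 1814 → Jun 13, 1815: 365 days.
Jun 13, 1815 → Jun 13, 1816: 366 days (Feb 29, 1816 is in that span).
Jun 13, 1816 → Jun 13, 1817: 365 days.
Jun 13, 1817 → Jun 13, 1818: 365 days.
Jun 13, 1818 → Jun 13, 1819: 365 days.
Jun 13, 1819 → Jun 13, 1820: 366 days (Feb 29, 1820 is in that span).
Jun 13, 1820 → Jun 13, 1821: 365 days.
Jun 13, 1821 → Jun 13, 1822: 365 days.
Jun 13, 1822 → Jun 13, 1823: 365 days.
Jun 13, 1823 → Jun 13, 1824: 366 days (Feb 29, 1824 is in that span).
Jun 13, 1824 → Jun 13, 1825: 365 days.
Jun 13, 1825 → Jun 13, 1826: 365 days.
Jun 13, 1826 → Jun 13, 1827: 365 days.
Jun 13, 1827 → Jun 13, 1828: 366 days (Feb 29, 1828 is in that span).
Jun 13, 1828 → Jun 13, 1829: 365 days.
Jun 13, 1829 → Jul 13, 1829: 30 days (June has 30).
Jul 13, 1829 → Aug 13, 1829: 31 days (July has 31).
Aug 13, 1829 → Sep 13, 1829: 31 days (August has 31).
Sep 13, 1829 → Oct 13, 1829: 30 days (September has 30).
Oct 13, 1829 → Oct 25, 1829: 12 days.
Total: 6343 days.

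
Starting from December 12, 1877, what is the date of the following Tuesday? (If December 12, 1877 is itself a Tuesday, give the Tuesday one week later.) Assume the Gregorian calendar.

December 18, 1877

Dec 12, 1877 is a Wednesday.
From Wednesday to the next Tuesday is 6 days.
Dec 12, 1877 + 6 = Dec 18, 1877.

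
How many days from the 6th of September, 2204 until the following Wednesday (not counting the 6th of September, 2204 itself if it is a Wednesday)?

6

Sep 6, 2204 is a Thursday.
From Thursday to the next Wednesday is 6 days.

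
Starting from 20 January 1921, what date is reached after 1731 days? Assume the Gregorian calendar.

+365 (one year) → Jan 20, 1922 (1366 left).
+365 (one year) → Jan 20, 1923 (1001 left).
+365 (one year) → Jan 20, 1924 (636 left).
+366 (one year; includes Feb 29, 1924) → Jan 20, 1925 (270 left).
Jan has 31 days: +12 → Feb 1, 1925 (258 left).
Feb has 28 days: +28 → Mar 1, 1925 (230 left).
Mar has 31 days: +31 → Apr 1, 1925 (199 left).
Apr has 30 days: +30 → May 1, 1925 (169 left).
May has 31 days: +31 → Jun 1, 1925 (138 left).
Jun has 30 days: +30 → Jul 1, 1925 (108 left).
Jul has 31 days: +31 → Aug 1, 1925 (77 left).
Aug has 31 days: +31 → Sep 1, 1925 (46 left).
Sep has 30 days: +30 → Oct 1, 1925 (16 left).
+16 → Oct 17, 1925.

October 17, 1925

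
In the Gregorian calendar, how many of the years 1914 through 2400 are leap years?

Multiples of 4 in [1914,2400]: 122.
Of those, multiples of 100: 5 (not leap unless ÷400).
Multiples of 400: 2.
Leap years = 122 − 5 + 2 = 119.

119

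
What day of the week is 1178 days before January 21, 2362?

Friday

First find the weekday of Jan 21, 2362. Doomsday rule: the anchor day for the 2300s is Wednesday. For year 62: 62÷12 = 5 r 2, and 2÷4 = 0, so 5+2+0 = 7.
Wednesday + 7 ≡ Wednesday — that's 2362's doomsday.
In January the doomsday date is Jan 3 (2362 is not a leap year).
Jan 21 is 18 days after Jan 3; 18 mod 7 = 4, so Wednesday + 4 = Sunday.
1178 mod 7 = 2, so 1178 days before a Sunday is Sunday − 2 = Friday.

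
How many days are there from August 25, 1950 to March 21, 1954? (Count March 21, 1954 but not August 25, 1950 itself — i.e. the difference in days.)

Aug 25, 1950 → Aug 25, 1951: 365 days.
Aug 25, 1951 → Aug 25, 1952: 366 days (Feb 29, 1952 is in that span).
Aug 25, 1952 → Aug 25, 1953: 365 days.
Aug 25, 1953 → Sep 25, 1953: 31 days (August has 31).
Sep 25, 1953 → Oct 25, 1953: 30 days (September has 30).
Oct 25, 1953 → Nov 25, 1953: 31 days (October has 31).
Nov 25, 1953 → Dec 25, 1953: 30 days (November has 30).
Dec 25, 1953 → Jan 25, 1954: 31 days (December has 31).
Jan 25, 1954 → Feb 25, 1954: 31 days (January has 31).
Feb 25, 1954 → Mar 21, 1954: 24 days.
Total: 1304 days.

1304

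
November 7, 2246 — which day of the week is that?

Doomsday rule: the anchor day for the 2200s is Friday. For year 46: 46÷12 = 3 r 10, and 10÷4 = 2, so 3+10+2 = 15.
Friday + 15 ≡ Saturday — that's 2246's doomsday.
In November the doomsday date is Nov 7.
Nov 7 is the doomsday itself: Saturday.

Saturday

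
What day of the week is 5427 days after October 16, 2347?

Saturday

First find the weekday of Oct 16, 2347. Doomsday rule: the anchor day for the 2300s is Wednesday. For year 47: 47÷12 = 3 r 11, and 11÷4 = 2, so 3+11+2 = 16.
Wednesday + 16 ≡ Friday — that's 2347's doomsday.
In October the doomsday date is Oct 10.
Oct 16 is 6 days after Oct 10; 6 mod 7 = 6, so Friday + 6 = Thursday.
5427 mod 7 = 2, so 5427 days after a Thursday is Thursday + 2 = Saturday.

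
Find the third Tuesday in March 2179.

March 1, 2179 is a Monday.
The first Tuesday is therefore March 2 (1 days later).
The third Tuesday is 2 + 2×7 = March 16.

March 16, 2179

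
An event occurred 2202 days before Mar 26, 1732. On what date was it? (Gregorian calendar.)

−366 (one year; includes Feb 29, 1732) → Mar 26, 1731 (1836 left).
−365 (one year) → Mar 26, 1730 (1471 left).
−365 (one year) → Mar 26, 1729 (1106 left).
−365 (one year) → Mar 26, 1728 (741 left).
−366 (one year; includes Feb 29, 1728) → Mar 26, 1727 (375 left).
−26 → Feb 28, 1727 (end of Feb, 28 days; 349 left).
−28 → Jan 31, 1727 (end of Jan, 31 days; 321 left).
−31 → Dec 31, 1726 (end of Dec, 31 days; 290 left).
−31 → Nov 30, 1726 (end of Nov, 30 days; 259 left).
−30 → Oct 31, 1726 (end of Oct, 31 days; 229 left).
−31 → Sep 30, 1726 (end of Sep, 30 days; 198 left).
−30 → Aug 31, 1726 (end of Aug, 31 days; 168 left).
−31 → Jul 31, 1726 (end of Jul, 31 days; 137 left).
−31 → Jun 30, 1726 (end of Jun, 30 days; 106 left).
−30 → May 31, 1726 (end of May, 31 days; 76 left).
−31 → Apr 30, 1726 (end of Apr, 30 days; 45 left).
−30 → Mar 31, 1726 (end of Mar, 31 days; 15 left).
−15 → Mar 16, 1726.

March 16, 1726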